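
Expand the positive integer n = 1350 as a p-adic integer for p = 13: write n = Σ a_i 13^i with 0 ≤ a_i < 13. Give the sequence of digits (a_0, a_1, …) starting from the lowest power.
(a_0, a_1, …) = (11, 12, 7)

Repeated division by 13 gives the digits low-to-high: 1350 = 11 + 12·13^1 + 7·13^2. Digit sequence: (11, 12, 7).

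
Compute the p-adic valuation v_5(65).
v_5(65) = 1

v_5(n) is the largest exponent k such that 5^k divides n. Factor out: 65 = 5^1 · 13. (Sign doesn't affect v_p.) So v_5(65) = 1.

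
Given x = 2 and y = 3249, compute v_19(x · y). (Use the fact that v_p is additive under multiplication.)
v_19(6498) = 2

v_p(x) = 0 (factor: 2 = 19^0 · 2); v_p(y) = 2 (factor: 3249 = 19^2 · 9). Additivity: v_p(xy) = v_p(x) + v_p(y) = 0 + 2 = 2. (Direct check: xy = 6498 = 19^2 · (18).)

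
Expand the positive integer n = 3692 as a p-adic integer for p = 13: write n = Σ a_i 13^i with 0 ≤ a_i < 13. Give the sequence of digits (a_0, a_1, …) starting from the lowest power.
(a_0, a_1, …) = (0, 11, 8, 1)

Repeated division by 13 gives the digits low-to-high: 3692 = 11·13^1 + 8·13^2 + 1·13^3. Digit sequence: (0, 11, 8, 1).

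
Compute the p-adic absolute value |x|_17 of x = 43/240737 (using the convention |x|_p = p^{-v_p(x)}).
|43/240737|_17 = 4913

Step 1 — compute v_17(x) by factoring powers of 17 out of the numerator and denominator: v_17(43/240737) = -3. Step 2 — apply |x|_p = p^{-v_p(x)} = 17^{3} = 4913.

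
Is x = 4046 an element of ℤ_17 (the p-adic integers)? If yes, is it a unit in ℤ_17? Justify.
x ∈ ℤ_17 but not a unit; v_17(x) = 2 > 0

ℤ_17 = {x ∈ ℚ_17 : v_17(x) ≥ 0} and ℤ_17^× = {x ∈ ℤ_17 : v_17(x) = 0}. Here v_17(4046) = v_17(num) − v_17(den) = 2; compare against these criteria.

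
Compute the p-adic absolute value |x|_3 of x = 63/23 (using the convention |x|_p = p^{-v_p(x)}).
|63/23|_3 = 1/9

Step 1 — compute v_3(x) by factoring powers of 3 out of the numerator and denominator: v_3(63/23) = 2. Step 2 — apply |x|_p = p^{-v_p(x)} = 3^{-2} = 1/9.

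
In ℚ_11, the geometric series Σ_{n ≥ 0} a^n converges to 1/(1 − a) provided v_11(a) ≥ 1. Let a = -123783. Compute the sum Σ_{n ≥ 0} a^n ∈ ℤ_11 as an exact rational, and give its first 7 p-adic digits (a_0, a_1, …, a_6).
Σ a^n = 1/(1 − a) = 1/123784;  first 7 digits = (1, 0, 0, 6, 2, 10, 2)

v_11(a) = 3 ≥ 1, so the series converges in ℤ_11 to 1/(1 − a) = 1/(1 − (-123783)) = 1/123784. Expand this rational in ℤ_11: compute digits iteratively via d_i = x_i mod 11, x_{i+1} = (x_i − d_i)/11. The first 7 digits are (1, 0, 0, 6, 2, 10, 2).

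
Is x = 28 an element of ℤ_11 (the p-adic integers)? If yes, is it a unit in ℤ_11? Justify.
x ∈ ℤ_11^× (unit); v_11(x) = 0

ℤ_11 = {x ∈ ℚ_11 : v_11(x) ≥ 0} and ℤ_11^× = {x ∈ ℤ_11 : v_11(x) = 0}. Here v_11(28) = v_11(num) − v_11(den) = 0; compare against these criteria.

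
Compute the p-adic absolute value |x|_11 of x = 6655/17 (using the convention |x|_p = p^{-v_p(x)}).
|6655/17|_11 = 1/1331

Step 1 — compute v_11(x) by factoring powers of 11 out of the numerator and denominator: v_11(6655/17) = 3. Step 2 — apply |x|_p = p^{-v_p(x)} = 11^{-3} = 1/1331.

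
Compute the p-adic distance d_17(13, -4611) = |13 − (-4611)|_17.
d_17(13, -4611) = 1/289

Step 1 — x − y = 13 − (-4611) = 4624. Step 2 — v_17(4624) = 2 (factor: 4624 = (17^2 · 16); the sign does not affect v_p). Step 3 — |x − y|_17 = 17^{-2} = 1/289.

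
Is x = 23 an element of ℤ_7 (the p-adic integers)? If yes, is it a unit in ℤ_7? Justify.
x ∈ ℤ_7^× (unit); v_7(x) = 0

ℤ_7 = {x ∈ ℚ_7 : v_7(x) ≥ 0} and ℤ_7^× = {x ∈ ℤ_7 : v_7(x) = 0}. Here v_7(23) = v_7(num) − v_7(den) = 0; compare against these criteria.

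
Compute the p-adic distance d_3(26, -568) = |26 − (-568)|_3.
d_3(26, -568) = 1/27

Step 1 — x − y = 26 − (-568) = 594. Step 2 — v_3(594) = 3 (factor: 594 = (3^3 · 22); the sign does not affect v_p). Step 3 — |x − y|_3 = 3^{-3} = 1/27.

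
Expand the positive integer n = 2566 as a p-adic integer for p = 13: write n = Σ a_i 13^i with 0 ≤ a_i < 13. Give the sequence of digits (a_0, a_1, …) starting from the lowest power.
(a_0, a_1, …) = (5, 2, 2, 1)

Repeated division by 13 gives the digits low-to-high: 2566 = 5 + 2·13^1 + 2·13^2 + 1·13^3. Digit sequence: (5, 2, 2, 1).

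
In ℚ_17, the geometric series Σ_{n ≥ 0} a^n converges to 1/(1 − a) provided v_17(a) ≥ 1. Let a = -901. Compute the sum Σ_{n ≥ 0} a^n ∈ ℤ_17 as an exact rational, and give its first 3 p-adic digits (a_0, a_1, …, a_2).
Σ a^n = 1/(1 − a) = 1/902;  first 3 digits = (1, 15, 0)

v_17(a) = 1 ≥ 1, so the series converges in ℤ_17 to 1/(1 − a) = 1/(1 − (-901)) = 1/902. Expand this rational in ℤ_17: compute digits iteratively via d_i = x_i mod 17, x_{i+1} = (x_i − d_i)/17. The first 3 digits are (1, 15, 0).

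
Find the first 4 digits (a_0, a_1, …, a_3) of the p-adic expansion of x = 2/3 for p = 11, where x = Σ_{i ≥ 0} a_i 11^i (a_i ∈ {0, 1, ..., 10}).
(a_0, …, a_3) = (8, 3, 7, 3)

v_11(2/3) = 0 (numerator and denominator both coprime to 11), so x ∈ ℤ_11^×. Compute digits iteratively via a_i = x_i mod 11, x_{i+1} = (x_i − a_i)/11, with x_0 = x:
  x_0 = 2/3;  a_0 = 8;  x_1 = (x_0 − 8)/11 = -2/3
  x_1 = -2/3;  a_1 = 3;  x_2 = (x_1 − 3)/11 = -1/3
  x_2 = -1/3;  a_2 = 7;  x_3 = (x_2 − 7)/11 = -2/3
  x_3 = -2/3;  a_3 = 3;  x_4 = (x_3 − 3)/11 = -1/3
Digits: (8, 3, 7, 3).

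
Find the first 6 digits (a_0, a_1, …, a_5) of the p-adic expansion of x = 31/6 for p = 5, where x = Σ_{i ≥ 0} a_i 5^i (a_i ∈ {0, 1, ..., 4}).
(a_0, …, a_5) = (1, 0, 1, 4, 0, 4)

v_5(31/6) = 0 (numerator and denominator both coprime to 5), so x ∈ ℤ_5^×. Compute digits iteratively via a_i = x_i mod 5, x_{i+1} = (x_i − a_i)/5, with x_0 = x:
  x_0 = 31/6;  a_0 = 1;  x_1 = (x_0 − 1)/5 = 5/6
  x_1 = 5/6;  a_1 = 0;  x_2 = (x_1 − 0)/5 = 1/6
  x_2 = 1/6;  a_2 = 1;  x_3 = (x_2 − 1)/5 = -1/6
  x_3 = -1/6;  a_3 = 4;  x_4 = (x_3 − 4)/5 = -5/6
  x_4 = -5/6;  a_4 = 0;  x_5 = (x_4 − 0)/5 = -1/6
  x_5 = -1/6;  a_5 = 4;  x_6 = (x_5 − 4)/5 = -5/6
Digits: (1, 0, 1, 4, 0, 4).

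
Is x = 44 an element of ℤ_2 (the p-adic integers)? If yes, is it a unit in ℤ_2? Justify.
x ∈ ℤ_2 but not a unit; v_2(x) = 2 > 0

ℤ_2 = {x ∈ ℚ_2 : v_2(x) ≥ 0} and ℤ_2^× = {x ∈ ℤ_2 : v_2(x) = 0}. Here v_2(44) = v_2(num) − v_2(den) = 2; compare against these criteria.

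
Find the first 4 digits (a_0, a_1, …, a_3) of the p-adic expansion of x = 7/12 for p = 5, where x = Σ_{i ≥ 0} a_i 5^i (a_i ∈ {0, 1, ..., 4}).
(a_0, …, a_3) = (1, 2, 0, 2)

v_5(7/12) = 0 (numerator and denominator both coprime to 5), so x ∈ ℤ_5^×. Compute digits iteratively via a_i = x_i mod 5, x_{i+1} = (x_i − a_i)/5, with x_0 = x:
  x_0 = 7/12;  a_0 = 1;  x_1 = (x_0 − 1)/5 = -1/12
  x_1 = -1/12;  a_1 = 2;  x_2 = (x_1 − 2)/5 = -5/12
  x_2 = -5/12;  a_2 = 0;  x_3 = (x_2 − 0)/5 = -1/12
  x_3 = -1/12;  a_3 = 2;  x_4 = (x_3 − 2)/5 = -5/12
Digits: (1, 2, 0, 2).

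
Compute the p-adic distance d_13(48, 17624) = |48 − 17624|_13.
d_13(48, 17624) = 1/2197

Step 1 — x − y = 48 − 17624 = -17576. Step 2 — v_13(-17576) = 3 (factor: -17576 = −(13^3 · 8); the sign does not affect v_p). Step 3 — |x − y|_13 = 13^{-3} = 1/2197.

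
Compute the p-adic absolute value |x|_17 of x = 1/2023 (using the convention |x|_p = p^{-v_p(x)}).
|1/2023|_17 = 289

Step 1 — compute v_17(x) by factoring powers of 17 out of the numerator and denominator: v_17(1/2023) = -2. Step 2 — apply |x|_p = p^{-v_p(x)} = 17^{2} = 289.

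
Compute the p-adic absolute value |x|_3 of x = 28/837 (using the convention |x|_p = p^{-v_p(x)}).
|28/837|_3 = 27

Step 1 — compute v_3(x) by factoring powers of 3 out of the numerator and denominator: v_3(28/837) = -3. Step 2 — apply |x|_p = p^{-v_p(x)} = 3^{3} = 27.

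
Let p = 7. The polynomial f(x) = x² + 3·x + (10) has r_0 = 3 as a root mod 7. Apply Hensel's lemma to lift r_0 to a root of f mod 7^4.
r_3 = 626 (mod 2401)

Hensel: r_{i+1} = r_i − f(r_i)·(f′(r_i))^{-1} mod 7^{i+2}, f′(x) = 2x + 3. Iterate:
  r_0 = 3 (mod 7)
  r_1 = 38 (mod 49)
  r_2 = 283 (mod 343)
  r_3 = 626 (mod 2401)
Final: r = 626 satisfies f(r) ≡ 0 mod 7^4.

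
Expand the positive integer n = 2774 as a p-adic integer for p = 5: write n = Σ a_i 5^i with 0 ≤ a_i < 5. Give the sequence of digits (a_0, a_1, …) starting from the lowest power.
(a_0, a_1, …) = (4, 4, 0, 2, 4)

Repeated division by 5 gives the digits low-to-high: 2774 = 4 + 4·5^1 + 2·5^3 + 4·5^4. Digit sequence: (4, 4, 0, 2, 4).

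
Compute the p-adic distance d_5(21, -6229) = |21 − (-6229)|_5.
d_5(21, -6229) = 1/3125

Step 1 — x − y = 21 − (-6229) = 6250. Step 2 — v_5(6250) = 5 (factor: 6250 = (5^5 · 2); the sign does not affect v_p). Step 3 — |x − y|_5 = 5^{-5} = 1/3125.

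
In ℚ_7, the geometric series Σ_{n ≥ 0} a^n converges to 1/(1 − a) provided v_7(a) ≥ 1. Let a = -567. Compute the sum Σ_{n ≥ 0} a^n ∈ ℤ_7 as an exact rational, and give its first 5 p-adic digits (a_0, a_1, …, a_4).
Σ a^n = 1/(1 − a) = 1/568;  first 5 digits = (1, 3, 4, 3, 6)

v_7(a) = 1 ≥ 1, so the series converges in ℤ_7 to 1/(1 − a) = 1/(1 − (-567)) = 1/568. Expand this rational in ℤ_7: compute digits iteratively via d_i = x_i mod 7, x_{i+1} = (x_i − d_i)/7. The first 5 digits are (1, 3, 4, 3, 6).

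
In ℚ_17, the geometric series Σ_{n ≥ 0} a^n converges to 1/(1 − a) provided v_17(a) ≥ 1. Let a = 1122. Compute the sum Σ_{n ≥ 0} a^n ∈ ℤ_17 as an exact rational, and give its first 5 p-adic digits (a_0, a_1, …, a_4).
Σ a^n = 1/(1 − a) = -1/1121;  first 5 digits = (1, 15, 7, 10, 10)

v_17(a) = 1 ≥ 1, so the series converges in ℤ_17 to 1/(1 − a) = 1/(1 − 1122) = -1/1121. Expand this rational in ℤ_17: compute digits iteratively via d_i = x_i mod 17, x_{i+1} = (x_i − d_i)/17. The first 5 digits are (1, 15, 7, 10, 10).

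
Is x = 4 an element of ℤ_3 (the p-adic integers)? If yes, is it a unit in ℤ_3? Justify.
x ∈ ℤ_3^× (unit); v_3(x) = 0

ℤ_3 = {x ∈ ℚ_3 : v_3(x) ≥ 0} and ℤ_3^× = {x ∈ ℤ_3 : v_3(x) = 0}. Here v_3(4) = v_3(num) − v_3(den) = 0; compare against these criteria.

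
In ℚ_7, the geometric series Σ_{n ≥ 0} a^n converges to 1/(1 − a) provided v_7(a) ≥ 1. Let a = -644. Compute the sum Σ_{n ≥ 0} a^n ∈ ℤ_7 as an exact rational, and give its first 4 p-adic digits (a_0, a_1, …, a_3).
Σ a^n = 1/(1 − a) = 1/645;  first 4 digits = (1, 6, 1, 2)

v_7(a) = 1 ≥ 1, so the series converges in ℤ_7 to 1/(1 − a) = 1/(1 − (-644)) = 1/645. Expand this rational in ℤ_7: compute digits iteratively via d_i = x_i mod 7, x_{i+1} = (x_i − d_i)/7. The first 4 digits are (1, 6, 1, 2).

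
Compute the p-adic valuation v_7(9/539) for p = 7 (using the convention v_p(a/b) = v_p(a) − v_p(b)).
v_7(9/539) = -2

Factor powers of 7 from the numerator and denominator of the reduced fraction: 9 = 7^0 · 9 and 539 = 7^2 · 11. Apply v_p(a/b) = v_p(a) − v_p(b): v_7(9/539) = 0 − 2 = -2.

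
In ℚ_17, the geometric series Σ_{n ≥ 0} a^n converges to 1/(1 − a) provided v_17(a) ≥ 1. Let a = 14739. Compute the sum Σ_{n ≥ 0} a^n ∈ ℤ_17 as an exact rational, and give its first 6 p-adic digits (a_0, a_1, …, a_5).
Σ a^n = 1/(1 − a) = -1/14738;  first 6 digits = (1, 0, 0, 3, 0, 0)

v_17(a) = 3 ≥ 1, so the series converges in ℤ_17 to 1/(1 − a) = 1/(1 − 14739) = -1/14738. Expand this rational in ℤ_17: compute digits iteratively via d_i = x_i mod 17, x_{i+1} = (x_i − d_i)/17. The first 6 digits are (1, 0, 0, 3, 0, 0).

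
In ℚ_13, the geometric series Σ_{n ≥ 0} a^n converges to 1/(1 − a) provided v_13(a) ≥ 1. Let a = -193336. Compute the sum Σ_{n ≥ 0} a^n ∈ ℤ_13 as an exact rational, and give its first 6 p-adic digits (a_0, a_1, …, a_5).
Σ a^n = 1/(1 − a) = 1/193337;  first 6 digits = (1, 0, 0, 3, 6, 12)

v_13(a) = 3 ≥ 1, so the series converges in ℤ_13 to 1/(1 − a) = 1/(1 − (-193336)) = 1/193337. Expand this rational in ℤ_13: compute digits iteratively via d_i = x_i mod 13, x_{i+1} = (x_i − d_i)/13. The first 6 digits are (1, 0, 0, 3, 6, 12).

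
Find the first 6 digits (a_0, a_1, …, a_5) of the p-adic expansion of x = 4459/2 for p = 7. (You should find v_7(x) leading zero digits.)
(a_0, …, a_5) = (0, 0, 0, 3, 4, 3)

v_7(4459/2) = 3, so a_0 = ... = a_2 = 0. Factor out: x = 7^3 · u with u = 13/2 a unit in ℤ_7. Expand u iteratively via a_{v+i} = u_i mod 7, u_{i+1} = (u_i − a_{v+i})/7:
  u_0 = 13/2;  a_3 = 3;  u_1 = (u_0 − 3)/7 = 1/2
  u_1 = 1/2;  a_4 = 4;  u_2 = (u_1 − 4)/7 = -1/2
  u_2 = -1/2;  a_5 = 3;  u_3 = (u_2 − 3)/7 = -1/2
Digits: (0, 0, 0, 3, 4, 3).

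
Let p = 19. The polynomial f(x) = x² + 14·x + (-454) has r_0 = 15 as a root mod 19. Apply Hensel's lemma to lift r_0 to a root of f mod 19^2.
r_1 = 319 (mod 361)

Hensel: r_{i+1} = r_i − f(r_i)·(f′(r_i))^{-1} mod 19^{i+2}, f′(x) = 2x + 14. Iterate:
  r_0 = 15 (mod 19)
  r_1 = 319 (mod 361)
Final: r = 319 satisfies f(r) ≡ 0 mod 19^2.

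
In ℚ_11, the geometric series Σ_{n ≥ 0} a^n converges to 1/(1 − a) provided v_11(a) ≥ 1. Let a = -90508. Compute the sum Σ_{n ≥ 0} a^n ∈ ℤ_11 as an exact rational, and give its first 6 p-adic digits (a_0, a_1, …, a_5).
Σ a^n = 1/(1 − a) = 1/90509;  first 6 digits = (1, 0, 0, 9, 4, 10)

v_11(a) = 3 ≥ 1, so the series converges in ℤ_11 to 1/(1 − a) = 1/(1 − (-90508)) = 1/90509. Expand this rational in ℤ_11: compute digits iteratively via d_i = x_i mod 11, x_{i+1} = (x_i − d_i)/11. The first 6 digits are (1, 0, 0, 9, 4, 10).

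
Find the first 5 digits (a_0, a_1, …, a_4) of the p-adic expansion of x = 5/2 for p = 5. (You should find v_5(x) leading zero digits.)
(a_0, …, a_4) = (0, 3, 2, 2, 2)

v_5(5/2) = 1, so a_0 = ... = a_0 = 0. Factor out: x = 5^1 · u with u = 1/2 a unit in ℤ_5. Expand u iteratively via a_{v+i} = u_i mod 5, u_{i+1} = (u_i − a_{v+i})/5:
  u_0 = 1/2;  a_1 = 3;  u_1 = (u_0 − 3)/5 = -1/2
  u_1 = -1/2;  a_2 = 2;  u_2 = (u_1 − 2)/5 = -1/2
  u_2 = -1/2;  a_3 = 2;  u_3 = (u_2 − 2)/5 = -1/2
  u_3 = -1/2;  a_4 = 2;  u_4 = (u_3 − 2)/5 = -1/2
Digits: (0, 3, 2, 2, 2).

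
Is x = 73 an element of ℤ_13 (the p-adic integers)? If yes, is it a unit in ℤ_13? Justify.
x ∈ ℤ_13^× (unit); v_13(x) = 0

ℤ_13 = {x ∈ ℚ_13 : v_13(x) ≥ 0} and ℤ_13^× = {x ∈ ℤ_13 : v_13(x) = 0}. Here v_13(73) = v_13(num) − v_13(den) = 0; compare against these criteria.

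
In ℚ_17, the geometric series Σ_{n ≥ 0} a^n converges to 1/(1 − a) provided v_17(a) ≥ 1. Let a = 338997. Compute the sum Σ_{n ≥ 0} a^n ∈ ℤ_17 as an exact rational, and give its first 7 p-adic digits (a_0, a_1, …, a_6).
Σ a^n = 1/(1 − a) = -1/338996;  first 7 digits = (1, 0, 0, 1, 4, 0, 1)

v_17(a) = 3 ≥ 1, so the series converges in ℤ_17 to 1/(1 − a) = 1/(1 − 338997) = -1/338996. Expand this rational in ℤ_17: compute digits iteratively via d_i = x_i mod 17, x_{i+1} = (x_i − d_i)/17. The first 7 digits are (1, 0, 0, 1, 4, 0, 1).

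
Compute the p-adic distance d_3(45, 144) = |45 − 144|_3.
d_3(45, 144) = 1/9

Step 1 — x − y = 45 − 144 = -99. Step 2 — v_3(-99) = 2 (factor: -99 = −(3^2 · 11); the sign does not affect v_p). Step 3 — |x − y|_3 = 3^{-2} = 1/9.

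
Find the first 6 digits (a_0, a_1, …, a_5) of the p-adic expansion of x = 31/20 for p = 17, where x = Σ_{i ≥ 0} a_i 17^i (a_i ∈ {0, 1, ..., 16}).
(a_0, …, a_5) = (16, 0, 11, 7, 14, 0)

v_17(31/20) = 0 (numerator and denominator both coprime to 17), so x ∈ ℤ_17^×. Compute digits iteratively via a_i = x_i mod 17, x_{i+1} = (x_i − a_i)/17, with x_0 = x:
  x_0 = 31/20;  a_0 = 16;  x_1 = (x_0 − 16)/17 = -17/20
  x_1 = -17/20;  a_1 = 0;  x_2 = (x_1 − 0)/17 = -1/20
  x_2 = -1/20;  a_2 = 11;  x_3 = (x_2 − 11)/17 = -13/20
  x_3 = -13/20;  a_3 = 7;  x_4 = (x_3 − 7)/17 = -9/20
  x_4 = -9/20;  a_4 = 14;  x_5 = (x_4 − 14)/17 = -17/20
  x_5 = -17/20;  a_5 = 0;  x_6 = (x_5 − 0)/17 = -1/20
Digits: (16, 0, 11, 7, 14, 0).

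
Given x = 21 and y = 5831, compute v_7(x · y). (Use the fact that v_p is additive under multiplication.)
v_7(122451) = 4

v_p(x) = 1 (factor: 21 = 7^1 · 3); v_p(y) = 3 (factor: 5831 = 7^3 · 17). Additivity: v_p(xy) = v_p(x) + v_p(y) = 1 + 3 = 4. (Direct check: xy = 122451 = 7^4 · (51).)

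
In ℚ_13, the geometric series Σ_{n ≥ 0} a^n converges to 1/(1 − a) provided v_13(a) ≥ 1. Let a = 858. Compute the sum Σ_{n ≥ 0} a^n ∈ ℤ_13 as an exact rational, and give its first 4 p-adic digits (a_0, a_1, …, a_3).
Σ a^n = 1/(1 − a) = -1/857;  first 4 digits = (1, 1, 6, 11)

v_13(a) = 1 ≥ 1, so the series converges in ℤ_13 to 1/(1 − a) = 1/(1 − 858) = -1/857. Expand this rational in ℤ_13: compute digits iteratively via d_i = x_i mod 13, x_{i+1} = (x_i − d_i)/13. The first 4 digits are (1, 1, 6, 11).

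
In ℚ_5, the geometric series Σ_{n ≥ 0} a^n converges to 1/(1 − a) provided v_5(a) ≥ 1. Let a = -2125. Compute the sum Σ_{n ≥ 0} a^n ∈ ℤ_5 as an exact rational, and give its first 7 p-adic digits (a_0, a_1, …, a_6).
Σ a^n = 1/(1 − a) = 1/2126;  first 7 digits = (1, 0, 0, 3, 1, 4, 3)

v_5(a) = 3 ≥ 1, so the series converges in ℤ_5 to 1/(1 − a) = 1/(1 − (-2125)) = 1/2126. Expand this rational in ℤ_5: compute digits iteratively via d_i = x_i mod 5, x_{i+1} = (x_i − d_i)/5. The first 7 digits are (1, 0, 0, 3, 1, 4, 3).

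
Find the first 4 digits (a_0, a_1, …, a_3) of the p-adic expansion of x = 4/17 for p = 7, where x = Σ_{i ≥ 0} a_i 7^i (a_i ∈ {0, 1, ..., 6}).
(a_0, …, a_3) = (6, 0, 4, 6)

v_7(4/17) = 0 (numerator and denominator both coprime to 7), so x ∈ ℤ_7^×. Compute digits iteratively via a_i = x_i mod 7, x_{i+1} = (x_i − a_i)/7, with x_0 = x:
  x_0 = 4/17;  a_0 = 6;  x_1 = (x_0 − 6)/7 = -14/17
  x_1 = -14/17;  a_1 = 0;  x_2 = (x_1 − 0)/7 = -2/17
  x_2 = -2/17;  a_2 = 4;  x_3 = (x_2 − 4)/7 = -10/17
  x_3 = -10/17;  a_3 = 6;  x_4 = (x_3 − 6)/7 = -16/17
Digits: (6, 0, 4, 6).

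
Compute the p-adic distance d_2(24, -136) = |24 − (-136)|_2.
d_2(24, -136) = 1/32

Step 1 — x − y = 24 − (-136) = 160. Step 2 — v_2(160) = 5 (factor: 160 = (2^5 · 5); the sign does not affect v_p). Step 3 — |x − y|_2 = 2^{-5} = 1/32.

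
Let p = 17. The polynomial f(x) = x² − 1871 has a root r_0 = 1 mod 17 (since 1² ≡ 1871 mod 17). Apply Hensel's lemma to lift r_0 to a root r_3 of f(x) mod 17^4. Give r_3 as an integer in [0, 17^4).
r_3 = 13363 (mod 83521)

Hensel's recurrence: r_{i+1} = r_i − f(r_i)·(f′(r_i))^{-1} mod 17^{i+2}, with f′(x) = 2x. Iterate:
  r_0 = 1 (mod 17)
  r_1 = 69 (mod 289)
  r_2 = 3537 (mod 4913)
  r_3 = 13363 (mod 83521)
Final: r_3 = 13363, and one checks f(r_3) ≡ 0 mod 17^4.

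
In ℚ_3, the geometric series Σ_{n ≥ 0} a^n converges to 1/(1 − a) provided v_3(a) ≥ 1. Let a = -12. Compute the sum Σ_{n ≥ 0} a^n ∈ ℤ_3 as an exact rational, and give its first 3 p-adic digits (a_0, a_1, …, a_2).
Σ a^n = 1/(1 − a) = 1/13;  first 3 digits = (1, 2, 2)

v_3(a) = 1 ≥ 1, so the series converges in ℤ_3 to 1/(1 − a) = 1/(1 − (-12)) = 1/13. Expand this rational in ℤ_3: compute digits iteratively via d_i = x_i mod 3, x_{i+1} = (x_i − d_i)/3. The first 3 digits are (1, 2, 2).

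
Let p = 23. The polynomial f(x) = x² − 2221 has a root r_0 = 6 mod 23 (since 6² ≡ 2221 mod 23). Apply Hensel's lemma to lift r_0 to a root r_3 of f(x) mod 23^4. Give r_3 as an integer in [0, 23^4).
r_3 = 267289 (mod 279841)

Hensel's recurrence: r_{i+1} = r_i − f(r_i)·(f′(r_i))^{-1} mod 23^{i+2}, with f′(x) = 2x. Iterate:
  r_0 = 6 (mod 23)
  r_1 = 144 (mod 529)
  r_2 = 11782 (mod 12167)
  r_3 = 267289 (mod 279841)
Final: r_3 = 267289, and one checks f(r_3) ≡ 0 mod 23^4.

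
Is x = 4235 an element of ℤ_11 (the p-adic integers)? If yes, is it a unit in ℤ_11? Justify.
x ∈ ℤ_11 but not a unit; v_11(x) = 2 > 0

ℤ_11 = {x ∈ ℚ_11 : v_11(x) ≥ 0} and ℤ_11^× = {x ∈ ℤ_11 : v_11(x) = 0}. Here v_11(4235) = v_11(num) − v_11(den) = 2; compare against these criteria.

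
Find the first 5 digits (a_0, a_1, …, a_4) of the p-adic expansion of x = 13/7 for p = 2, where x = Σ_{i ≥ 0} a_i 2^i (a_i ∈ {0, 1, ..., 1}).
(a_0, …, a_4) = (1, 1, 0, 1, 0)

v_2(13/7) = 0 (numerator and denominator both coprime to 2), so x ∈ ℤ_2^×. Compute digits iteratively via a_i = x_i mod 2, x_{i+1} = (x_i − a_i)/2, with x_0 = x:
  x_0 = 13/7;  a_0 = 1;  x_1 = (x_0 − 1)/2 = 3/7
  x_1 = 3/7;  a_1 = 1;  x_2 = (x_1 − 1)/2 = -2/7
  x_2 = -2/7;  a_2 = 0;  x_3 = (x_2 − 0)/2 = -1/7
  x_3 = -1/7;  a_3 = 1;  x_4 = (x_3 − 1)/2 = -4/7
  x_4 = -4/7;  a_4 = 0;  x_5 = (x_4 − 0)/2 = -2/7
Digits: (1, 1, 0, 1, 0).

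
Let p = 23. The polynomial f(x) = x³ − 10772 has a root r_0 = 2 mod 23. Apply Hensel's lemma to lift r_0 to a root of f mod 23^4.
r_3 = 261696 (mod 279841)

Hensel: r_{i+1} = r_i − f(r_i)/f′(r_i) mod 23^{i+2}, where f′(x) = 3x². Iterate:
  r_0 = 2 (mod 23)
  r_1 = 370 (mod 529)
  r_2 = 6189 (mod 12167)
  r_3 = 261696 (mod 279841)
Final: r = 261696 with f(r) ≡ 0 mod 23^4.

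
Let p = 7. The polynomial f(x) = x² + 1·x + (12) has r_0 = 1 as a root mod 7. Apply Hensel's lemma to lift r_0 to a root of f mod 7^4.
r_3 = 421 (mod 2401)

Hensel: r_{i+1} = r_i − f(r_i)·(f′(r_i))^{-1} mod 7^{i+2}, f′(x) = 2x + 1. Iterate:
  r_0 = 1 (mod 7)
  r_1 = 29 (mod 49)
  r_2 = 78 (mod 343)
  r_3 = 421 (mod 2401)
Final: r = 421 satisfies f(r) ≡ 0 mod 7^4.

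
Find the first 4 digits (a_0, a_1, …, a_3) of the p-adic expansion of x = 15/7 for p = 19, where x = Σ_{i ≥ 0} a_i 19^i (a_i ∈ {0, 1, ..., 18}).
(a_0, …, a_3) = (13, 13, 2, 8)

v_19(15/7) = 0 (numerator and denominator both coprime to 19), so x ∈ ℤ_19^×. Compute digits iteratively via a_i = x_i mod 19, x_{i+1} = (x_i − a_i)/19, with x_0 = x:
  x_0 = 15/7;  a_0 = 13;  x_1 = (x_0 − 13)/19 = -4/7
  x_1 = -4/7;  a_1 = 13;  x_2 = (x_1 − 13)/19 = -5/7
  x_2 = -5/7;  a_2 = 2;  x_3 = (x_2 − 2)/19 = -1/7
  x_3 = -1/7;  a_3 = 8;  x_4 = (x_3 − 8)/19 = -3/7
Digits: (13, 13, 2, 8).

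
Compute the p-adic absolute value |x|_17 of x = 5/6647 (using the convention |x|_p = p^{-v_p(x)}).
|5/6647|_17 = 289

Step 1 — compute v_17(x) by factoring powers of 17 out of the numerator and denominator: v_17(5/6647) = -2. Step 2 — apply |x|_p = p^{-v_p(x)} = 17^{2} = 289.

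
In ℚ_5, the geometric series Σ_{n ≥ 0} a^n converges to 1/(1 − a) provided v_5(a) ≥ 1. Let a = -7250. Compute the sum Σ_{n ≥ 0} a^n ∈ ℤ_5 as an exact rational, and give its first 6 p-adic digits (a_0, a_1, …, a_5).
Σ a^n = 1/(1 − a) = 1/7251;  first 6 digits = (1, 0, 0, 2, 3, 2)

v_5(a) = 3 ≥ 1, so the series converges in ℤ_5 to 1/(1 − a) = 1/(1 − (-7250)) = 1/7251. Expand this rational in ℤ_5: compute digits iteratively via d_i = x_i mod 5, x_{i+1} = (x_i − d_i)/5. The first 6 digits are (1, 0, 0, 2, 3, 2).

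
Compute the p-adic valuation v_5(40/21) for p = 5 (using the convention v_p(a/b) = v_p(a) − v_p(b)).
v_5(40/21) = 1

Factor powers of 5 from the numerator and denominator of the reduced fraction: 40 = 5^1 · 8 and 21 = 5^0 · 21. Apply v_p(a/b) = v_p(a) − v_p(b): v_5(40/21) = 1 − 0 = 1.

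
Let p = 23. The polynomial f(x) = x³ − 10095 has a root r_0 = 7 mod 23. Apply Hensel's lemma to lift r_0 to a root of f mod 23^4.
r_3 = 115237 (mod 279841)

Hensel: r_{i+1} = r_i − f(r_i)/f′(r_i) mod 23^{i+2}, where f′(x) = 3x². Iterate:
  r_0 = 7 (mod 23)
  r_1 = 444 (mod 529)
  r_2 = 5734 (mod 12167)
  r_3 = 115237 (mod 279841)
Final: r = 115237 with f(r) ≡ 0 mod 23^4.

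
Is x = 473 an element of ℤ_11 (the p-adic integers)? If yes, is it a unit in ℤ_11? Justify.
x ∈ ℤ_11 but not a unit; v_11(x) = 1 > 0

ℤ_11 = {x ∈ ℚ_11 : v_11(x) ≥ 0} and ℤ_11^× = {x ∈ ℤ_11 : v_11(x) = 0}. Here v_11(473) = v_11(num) − v_11(den) = 1; compare against these criteria.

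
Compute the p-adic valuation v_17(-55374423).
v_17(-55374423) = 5

v_17(n) is the largest exponent k such that 17^k divides n. Factor out: -55374423 = -17^5 · 39. (Sign doesn't affect v_p.) So v_17(-55374423) = 5.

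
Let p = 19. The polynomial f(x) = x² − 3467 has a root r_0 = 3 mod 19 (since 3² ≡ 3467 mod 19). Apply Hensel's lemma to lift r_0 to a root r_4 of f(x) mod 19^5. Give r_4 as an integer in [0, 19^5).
r_4 = 1479476 (mod 2476099)

Hensel's recurrence: r_{i+1} = r_i − f(r_i)·(f′(r_i))^{-1} mod 19^{i+2}, with f′(x) = 2x. Iterate:
  r_0 = 3 (mod 19)
  r_1 = 98 (mod 361)
  r_2 = 4791 (mod 6859)
  r_3 = 45945 (mod 130321)
  r_4 = 1479476 (mod 2476099)
Final: r_4 = 1479476, and one checks f(r_4) ≡ 0 mod 19^5.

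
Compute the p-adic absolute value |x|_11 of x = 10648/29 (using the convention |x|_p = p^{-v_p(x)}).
|10648/29|_11 = 1/1331

Step 1 — compute v_11(x) by factoring powers of 11 out of the numerator and denominator: v_11(10648/29) = 3. Step 2 — apply |x|_p = p^{-v_p(x)} = 11^{-3} = 1/1331.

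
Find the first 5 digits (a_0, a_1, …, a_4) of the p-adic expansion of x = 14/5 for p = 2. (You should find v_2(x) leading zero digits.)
(a_0, …, a_4) = (0, 1, 1, 0, 1)

v_2(14/5) = 1, so a_0 = ... = a_0 = 0. Factor out: x = 2^1 · u with u = 7/5 a unit in ℤ_2. Expand u iteratively via a_{v+i} = u_i mod 2, u_{i+1} = (u_i − a_{v+i})/2:
  u_0 = 7/5;  a_1 = 1;  u_1 = (u_0 − 1)/2 = 1/5
  u_1 = 1/5;  a_2 = 1;  u_2 = (u_1 − 1)/2 = -2/5
  u_2 = -2/5;  a_3 = 0;  u_3 = (u_2 − 0)/2 = -1/5
  u_3 = -1/5;  a_4 = 1;  u_4 = (u_3 − 1)/2 = -3/5
Digits: (0, 1, 1, 0, 1).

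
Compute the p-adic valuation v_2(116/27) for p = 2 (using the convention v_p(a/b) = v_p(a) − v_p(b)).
v_2(116/27) = 2

Factor powers of 2 from the numerator and denominator of the reduced fraction: 116 = 2^2 · 29 and 27 = 2^0 · 27. Apply v_p(a/b) = v_p(a) − v_p(b): v_2(116/27) = 2 − 0 = 2.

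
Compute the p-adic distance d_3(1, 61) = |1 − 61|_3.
d_3(1, 61) = 1/3

Step 1 — x − y = 1 − 61 = -60. Step 2 — v_3(-60) = 1 (factor: -60 = −(3^1 · 20); the sign does not affect v_p). Step 3 — |x − y|_3 = 3^{-1} = 1/3.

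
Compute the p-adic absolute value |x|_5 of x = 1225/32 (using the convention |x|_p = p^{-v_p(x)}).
|1225/32|_5 = 1/25

Step 1 — compute v_5(x) by factoring powers of 5 out of the numerator and denominator: v_5(1225/32) = 2. Step 2 — apply |x|_p = p^{-v_p(x)} = 5^{-2} = 1/25.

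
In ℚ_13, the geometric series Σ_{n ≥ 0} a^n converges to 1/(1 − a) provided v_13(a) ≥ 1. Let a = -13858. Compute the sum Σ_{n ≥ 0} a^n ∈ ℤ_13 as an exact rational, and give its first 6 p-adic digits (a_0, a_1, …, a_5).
Σ a^n = 1/(1 − a) = 1/13859;  first 6 digits = (1, 0, 9, 6, 2, 10)

v_13(a) = 2 ≥ 1, so the series converges in ℤ_13 to 1/(1 − a) = 1/(1 − (-13858)) = 1/13859. Expand this rational in ℤ_13: compute digits iteratively via d_i = x_i mod 13, x_{i+1} = (x_i − d_i)/13. The first 6 digits are (1, 0, 9, 6, 2, 10).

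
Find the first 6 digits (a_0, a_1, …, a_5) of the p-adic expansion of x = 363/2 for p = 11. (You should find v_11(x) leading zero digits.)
(a_0, …, a_5) = (0, 0, 7, 5, 5, 5)

v_11(363/2) = 2, so a_0 = ... = a_1 = 0. Factor out: x = 11^2 · u with u = 3/2 a unit in ℤ_11. Expand u iteratively via a_{v+i} = u_i mod 11, u_{i+1} = (u_i − a_{v+i})/11:
  u_0 = 3/2;  a_2 = 7;  u_1 = (u_0 − 7)/11 = -1/2
  u_1 = -1/2;  a_3 = 5;  u_2 = (u_1 − 5)/11 = -1/2
  u_2 = -1/2;  a_4 = 5;  u_3 = (u_2 − 5)/11 = -1/2
  u_3 = -1/2;  a_5 = 5;  u_4 = (u_3 − 5)/11 = -1/2
Digits: (0, 0, 7, 5, 5, 5).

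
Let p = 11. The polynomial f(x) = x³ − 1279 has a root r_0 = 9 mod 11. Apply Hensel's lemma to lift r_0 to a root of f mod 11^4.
r_3 = 4068 (mod 14641)

Hensel: r_{i+1} = r_i − f(r_i)/f′(r_i) mod 11^{i+2}, where f′(x) = 3x². Iterate:
  r_0 = 9 (mod 11)
  r_1 = 75 (mod 121)
  r_2 = 75 (mod 1331)
  r_3 = 4068 (mod 14641)
Final: r = 4068 with f(r) ≡ 0 mod 11^4.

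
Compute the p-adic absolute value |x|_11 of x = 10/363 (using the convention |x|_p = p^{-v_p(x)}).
|10/363|_11 = 121

Step 1 — compute v_11(x) by factoring powers of 11 out of the numerator and denominator: v_11(10/363) = -2. Step 2 — apply |x|_p = p^{-v_p(x)} = 11^{2} = 121.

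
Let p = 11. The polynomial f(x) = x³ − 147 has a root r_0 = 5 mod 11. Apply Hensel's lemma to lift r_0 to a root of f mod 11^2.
r_1 = 115 (mod 121)

Hensel: r_{i+1} = r_i − f(r_i)/f′(r_i) mod 11^{i+2}, where f′(x) = 3x². Iterate:
  r_0 = 5 (mod 11)
  r_1 = 115 (mod 121)
Final: r = 115 with f(r) ≡ 0 mod 11^2.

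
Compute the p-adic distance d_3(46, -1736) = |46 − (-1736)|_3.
d_3(46, -1736) = 1/81

Step 1 — x − y = 46 − (-1736) = 1782. Step 2 — v_3(1782) = 4 (factor: 1782 = (3^4 · 22); the sign does not affect v_p). Step 3 — |x − y|_3 = 3^{-4} = 1/81.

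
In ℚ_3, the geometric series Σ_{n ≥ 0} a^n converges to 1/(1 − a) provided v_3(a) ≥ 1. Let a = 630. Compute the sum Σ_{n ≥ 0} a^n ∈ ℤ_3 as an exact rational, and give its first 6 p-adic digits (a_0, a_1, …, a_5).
Σ a^n = 1/(1 − a) = -1/629;  first 6 digits = (1, 0, 1, 2, 2, 0)

v_3(a) = 2 ≥ 1, so the series converges in ℤ_3 to 1/(1 − a) = 1/(1 − 630) = -1/629. Expand this rational in ℤ_3: compute digits iteratively via d_i = x_i mod 3, x_{i+1} = (x_i − d_i)/3. The first 6 digits are (1, 0, 1, 2, 2, 0).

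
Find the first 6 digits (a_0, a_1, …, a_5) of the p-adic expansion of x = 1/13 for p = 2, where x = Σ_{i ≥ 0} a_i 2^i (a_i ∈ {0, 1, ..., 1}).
(a_0, …, a_5) = (1, 0, 1, 0, 0, 0)

v_2(1/13) = 0 (numerator and denominator both coprime to 2), so x ∈ ℤ_2^×. Compute digits iteratively via a_i = x_i mod 2, x_{i+1} = (x_i − a_i)/2, with x_0 = x:
  x_0 = 1/13;  a_0 = 1;  x_1 = (x_0 − 1)/2 = -6/13
  x_1 = -6/13;  a_1 = 0;  x_2 = (x_1 − 0)/2 = -3/13
  x_2 = -3/13;  a_2 = 1;  x_3 = (x_2 − 1)/2 = -8/13
  x_3 = -8/13;  a_3 = 0;  x_4 = (x_3 − 0)/2 = -4/13
  x_4 = -4/13;  a_4 = 0;  x_5 = (x_4 − 0)/2 = -2/13
  x_5 = -2/13;  a_5 = 0;  x_6 = (x_5 − 0)/2 = -1/13
Digits: (1, 0, 1, 0, 0, 0).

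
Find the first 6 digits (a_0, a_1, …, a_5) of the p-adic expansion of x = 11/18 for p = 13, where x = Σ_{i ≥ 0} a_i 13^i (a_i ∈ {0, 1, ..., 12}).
(a_0, …, a_5) = (10, 0, 5, 9, 0, 5)

v_13(11/18) = 0 (numerator and denominator both coprime to 13), so x ∈ ℤ_13^×. Compute digits iteratively via a_i = x_i mod 13, x_{i+1} = (x_i − a_i)/13, with x_0 = x:
  x_0 = 11/18;  a_0 = 10;  x_1 = (x_0 − 10)/13 = -13/18
  x_1 = -13/18;  a_1 = 0;  x_2 = (x_1 − 0)/13 = -1/18
  x_2 = -1/18;  a_2 = 5;  x_3 = (x_2 − 5)/13 = -7/18
  x_3 = -7/18;  a_3 = 9;  x_4 = (x_3 − 9)/13 = -13/18
  x_4 = -13/18;  a_4 = 0;  x_5 = (x_4 − 0)/13 = -1/18
  x_5 = -1/18;  a_5 = 5;  x_6 = (x_5 − 5)/13 = -7/18
Digits: (10, 0, 5, 9, 0, 5).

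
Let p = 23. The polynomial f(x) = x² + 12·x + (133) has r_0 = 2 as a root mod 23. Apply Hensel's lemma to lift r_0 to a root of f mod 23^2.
r_1 = 25 (mod 529)

Hensel: r_{i+1} = r_i − f(r_i)·(f′(r_i))^{-1} mod 23^{i+2}, f′(x) = 2x + 12. Iterate:
  r_0 = 2 (mod 23)
  r_1 = 25 (mod 529)
Final: r = 25 satisfies f(r) ≡ 0 mod 23^2.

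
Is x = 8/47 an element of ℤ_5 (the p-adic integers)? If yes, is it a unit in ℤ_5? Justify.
x ∈ ℤ_5^× (unit); v_5(x) = 0

ℤ_5 = {x ∈ ℚ_5 : v_5(x) ≥ 0} and ℤ_5^× = {x ∈ ℤ_5 : v_5(x) = 0}. Here v_5(8/47) = v_5(num) − v_5(den) = 0; compare against these criteria.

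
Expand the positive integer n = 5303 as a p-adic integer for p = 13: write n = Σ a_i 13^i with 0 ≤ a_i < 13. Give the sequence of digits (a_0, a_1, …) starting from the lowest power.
(a_0, a_1, …) = (12, 4, 5, 2)

Repeated division by 13 gives the digits low-to-high: 5303 = 12 + 4·13^1 + 5·13^2 + 2·13^3. Digit sequence: (12, 4, 5, 2).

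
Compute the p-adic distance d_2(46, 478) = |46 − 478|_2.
d_2(46, 478) = 1/16

Step 1 — x − y = 46 − 478 = -432. Step 2 — v_2(-432) = 4 (factor: -432 = −(2^4 · 27); the sign does not affect v_p). Step 3 — |x − y|_2 = 2^{-4} = 1/16.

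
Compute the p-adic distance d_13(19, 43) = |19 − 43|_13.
d_13(19, 43) = 1

Step 1 — x − y = 19 − 43 = -24. Step 2 — v_13(-24) = 0 (factor: -24 = −(13^0 · 24); the sign does not affect v_p). Step 3 — |x − y|_13 = 13^{0} = 1.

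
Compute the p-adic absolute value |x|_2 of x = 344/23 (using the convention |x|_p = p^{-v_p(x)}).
|344/23|_2 = 1/8

Step 1 — compute v_2(x) by factoring powers of 2 out of the numerator and denominator: v_2(344/23) = 3. Step 2 — apply |x|_p = p^{-v_p(x)} = 2^{-3} = 1/8.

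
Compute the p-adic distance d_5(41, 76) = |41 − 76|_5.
d_5(41, 76) = 1/5

Step 1 — x − y = 41 − 76 = -35. Step 2 — v_5(-35) = 1 (factor: -35 = −(5^1 · 7); the sign does not affect v_p). Step 3 — |x − y|_5 = 5^{-1} = 1/5.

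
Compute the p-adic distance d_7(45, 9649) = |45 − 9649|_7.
d_7(45, 9649) = 1/2401

Step 1 — x − y = 45 − 9649 = -9604. Step 2 — v_7(-9604) = 4 (factor: -9604 = −(7^4 · 4); the sign does not affect v_p). Step 3 — |x − y|_7 = 7^{-4} = 1/2401.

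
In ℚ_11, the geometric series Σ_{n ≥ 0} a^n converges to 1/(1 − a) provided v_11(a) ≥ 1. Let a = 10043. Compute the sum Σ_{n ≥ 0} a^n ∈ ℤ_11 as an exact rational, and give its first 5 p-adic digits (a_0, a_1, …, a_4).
Σ a^n = 1/(1 − a) = -1/10042;  first 5 digits = (1, 0, 6, 7, 3)

v_11(a) = 2 ≥ 1, so the series converges in ℤ_11 to 1/(1 − a) = 1/(1 − 10043) = -1/10042. Expand this rational in ℤ_11: compute digits iteratively via d_i = x_i mod 11, x_{i+1} = (x_i − d_i)/11. The first 5 digits are (1, 0, 6, 7, 3).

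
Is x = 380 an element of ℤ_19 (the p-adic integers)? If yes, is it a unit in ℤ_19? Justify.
x ∈ ℤ_19 but not a unit; v_19(x) = 1 > 0

ℤ_19 = {x ∈ ℚ_19 : v_19(x) ≥ 0} and ℤ_19^× = {x ∈ ℤ_19 : v_19(x) = 0}. Here v_19(380) = v_19(num) − v_19(den) = 1; compare against these criteria.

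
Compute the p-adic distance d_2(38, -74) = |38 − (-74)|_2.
d_2(38, -74) = 1/16

Step 1 — x − y = 38 − (-74) = 112. Step 2 — v_2(112) = 4 (factor: 112 = (2^4 · 7); the sign does not affect v_p). Step 3 — |x − y|_2 = 2^{-4} = 1/16.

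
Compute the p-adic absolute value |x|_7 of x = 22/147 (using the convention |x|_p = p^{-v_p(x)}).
|22/147|_7 = 49

Step 1 — compute v_7(x) by factoring powers of 7 out of the numerator and denominator: v_7(22/147) = -2. Step 2 — apply |x|_p = p^{-v_p(x)} = 7^{2} = 49.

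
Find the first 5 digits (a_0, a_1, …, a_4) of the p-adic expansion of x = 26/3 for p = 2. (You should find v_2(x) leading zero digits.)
(a_0, …, a_4) = (0, 1, 1, 1, 1)

v_2(26/3) = 1, so a_0 = ... = a_0 = 0. Factor out: x = 2^1 · u with u = 13/3 a unit in ℤ_2. Expand u iteratively via a_{v+i} = u_i mod 2, u_{i+1} = (u_i − a_{v+i})/2:
  u_0 = 13/3;  a_1 = 1;  u_1 = (u_0 − 1)/2 = 5/3
  u_1 = 5/3;  a_2 = 1;  u_2 = (u_1 − 1)/2 = 1/3
  u_2 = 1/3;  a_3 = 1;  u_3 = (u_2 − 1)/2 = -1/3
  u_3 = -1/3;  a_4 = 1;  u_4 = (u_3 − 1)/2 = -2/3
Digits: (0, 1, 1, 1, 1).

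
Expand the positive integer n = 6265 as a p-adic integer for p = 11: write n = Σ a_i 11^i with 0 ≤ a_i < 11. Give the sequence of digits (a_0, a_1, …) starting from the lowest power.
(a_0, a_1, …) = (6, 8, 7, 4)

Repeated division by 11 gives the digits low-to-high: 6265 = 6 + 8·11^1 + 7·11^2 + 4·11^3. Digit sequence: (6, 8, 7, 4).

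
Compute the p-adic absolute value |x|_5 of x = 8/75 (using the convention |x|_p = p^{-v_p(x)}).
|8/75|_5 = 25

Step 1 — compute v_5(x) by factoring powers of 5 out of the numerator and denominator: v_5(8/75) = -2. Step 2 — apply |x|_p = p^{-v_p(x)} = 5^{2} = 25.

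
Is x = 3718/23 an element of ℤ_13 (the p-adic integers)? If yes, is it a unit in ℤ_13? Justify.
x ∈ ℤ_13 but not a unit; v_13(x) = 2 > 0

ℤ_13 = {x ∈ ℚ_13 : v_13(x) ≥ 0} and ℤ_13^× = {x ∈ ℤ_13 : v_13(x) = 0}. Here v_13(3718/23) = v_13(num) − v_13(den) = 2; compare against these criteria.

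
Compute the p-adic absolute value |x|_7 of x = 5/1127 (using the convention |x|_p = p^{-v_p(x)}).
|5/1127|_7 = 49

Step 1 — compute v_7(x) by factoring powers of 7 out of the numerator and denominator: v_7(5/1127) = -2. Step 2 — apply |x|_p = p^{-v_p(x)} = 7^{2} = 49.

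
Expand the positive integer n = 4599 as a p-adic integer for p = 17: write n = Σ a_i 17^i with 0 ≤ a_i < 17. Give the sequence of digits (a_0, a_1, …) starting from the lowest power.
(a_0, a_1, …) = (9, 15, 15)

Repeated division by 17 gives the digits low-to-high: 4599 = 9 + 15·17^1 + 15·17^2. Digit sequence: (9, 15, 15).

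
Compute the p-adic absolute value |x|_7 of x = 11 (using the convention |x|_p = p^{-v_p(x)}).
|11|_7 = 1

Step 1 — compute v_7(x) by factoring powers of 7 out of the numerator and denominator: v_7(11) = 0. Step 2 — apply |x|_p = p^{-v_p(x)} = 7^{0} = 1.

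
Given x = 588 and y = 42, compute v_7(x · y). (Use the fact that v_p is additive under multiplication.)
v_7(24696) = 3

v_p(x) = 2 (factor: 588 = 7^2 · 12); v_p(y) = 1 (factor: 42 = 7^1 · 6). Additivity: v_p(xy) = v_p(x) + v_p(y) = 2 + 1 = 3. (Direct check: xy = 24696 = 7^3 · (72).)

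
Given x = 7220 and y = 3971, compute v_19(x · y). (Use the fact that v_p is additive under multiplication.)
v_19(28670620) = 4

v_p(x) = 2 (factor: 7220 = 19^2 · 20); v_p(y) = 2 (factor: 3971 = 19^2 · 11). Additivity: v_p(xy) = v_p(x) + v_p(y) = 2 + 2 = 4. (Direct check: xy = 28670620 = 19^4 · (220).)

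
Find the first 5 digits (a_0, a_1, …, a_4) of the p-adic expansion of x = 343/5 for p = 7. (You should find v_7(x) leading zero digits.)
(a_0, …, a_4) = (0, 0, 0, 3, 1)

v_7(343/5) = 3, so a_0 = ... = a_2 = 0. Factor out: x = 7^3 · u with u = 1/5 a unit in ℤ_7. Expand u iteratively via a_{v+i} = u_i mod 7, u_{i+1} = (u_i − a_{v+i})/7:
  u_0 = 1/5;  a_3 = 3;  u_1 = (u_0 − 3)/7 = -2/5
  u_1 = -2/5;  a_4 = 1;  u_2 = (u_1 − 1)/7 = -1/5
Digits: (0, 0, 0, 3, 1).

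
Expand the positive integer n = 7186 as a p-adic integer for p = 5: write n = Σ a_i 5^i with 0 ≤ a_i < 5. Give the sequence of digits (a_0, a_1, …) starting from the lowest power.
(a_0, a_1, …) = (1, 2, 2, 2, 1, 2)

Repeated division by 5 gives the digits low-to-high: 7186 = 1 + 2·5^1 + 2·5^2 + 2·5^3 + 1·5^4 + 2·5^5. Digit sequence: (1, 2, 2, 2, 1, 2).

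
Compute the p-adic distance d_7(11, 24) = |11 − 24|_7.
d_7(11, 24) = 1

Step 1 — x − y = 11 − 24 = -13. Step 2 — v_7(-13) = 0 (factor: -13 = −(7^0 · 13); the sign does not affect v_p). Step 3 — |x − y|_7 = 7^{0} = 1.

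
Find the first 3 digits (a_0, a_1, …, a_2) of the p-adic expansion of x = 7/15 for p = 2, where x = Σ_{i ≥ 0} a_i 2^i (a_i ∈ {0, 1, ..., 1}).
(a_0, …, a_2) = (1, 0, 0)

v_2(7/15) = 0 (numerator and denominator both coprime to 2), so x ∈ ℤ_2^×. Compute digits iteratively via a_i = x_i mod 2, x_{i+1} = (x_i − a_i)/2, with x_0 = x:
  x_0 = 7/15;  a_0 = 1;  x_1 = (x_0 − 1)/2 = -4/15
  x_1 = -4/15;  a_1 = 0;  x_2 = (x_1 − 0)/2 = -2/15
  x_2 = -2/15;  a_2 = 0;  x_3 = (x_2 − 0)/2 = -1/15
Digits: (1, 0, 0).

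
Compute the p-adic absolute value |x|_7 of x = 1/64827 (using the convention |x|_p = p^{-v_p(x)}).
|1/64827|_7 = 2401

Step 1 — compute v_7(x) by factoring powers of 7 out of the numerator and denominator: v_7(1/64827) = -4. Step 2 — apply |x|_p = p^{-v_p(x)} = 7^{4} = 2401.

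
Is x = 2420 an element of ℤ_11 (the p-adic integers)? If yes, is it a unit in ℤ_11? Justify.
x ∈ ℤ_11 but not a unit; v_11(x) = 2 > 0

ℤ_11 = {x ∈ ℚ_11 : v_11(x) ≥ 0} and ℤ_11^× = {x ∈ ℤ_11 : v_11(x) = 0}. Here v_11(2420) = v_11(num) − v_11(den) = 2; compare against these criteria.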